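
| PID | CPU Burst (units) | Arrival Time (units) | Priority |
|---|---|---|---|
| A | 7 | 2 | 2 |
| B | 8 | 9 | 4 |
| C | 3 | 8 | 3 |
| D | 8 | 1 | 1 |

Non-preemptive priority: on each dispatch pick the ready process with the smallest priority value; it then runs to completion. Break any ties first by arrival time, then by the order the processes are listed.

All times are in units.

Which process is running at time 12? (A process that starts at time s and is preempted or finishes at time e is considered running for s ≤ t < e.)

A

Gantt: | idle 0-1 | D 1-9 | A 9-16 | C 16-19 | B 19-27 |
Completion: A=16  B=27  C=19  D=9
Turnaround (C−A): A=14  B=18  C=11  D=8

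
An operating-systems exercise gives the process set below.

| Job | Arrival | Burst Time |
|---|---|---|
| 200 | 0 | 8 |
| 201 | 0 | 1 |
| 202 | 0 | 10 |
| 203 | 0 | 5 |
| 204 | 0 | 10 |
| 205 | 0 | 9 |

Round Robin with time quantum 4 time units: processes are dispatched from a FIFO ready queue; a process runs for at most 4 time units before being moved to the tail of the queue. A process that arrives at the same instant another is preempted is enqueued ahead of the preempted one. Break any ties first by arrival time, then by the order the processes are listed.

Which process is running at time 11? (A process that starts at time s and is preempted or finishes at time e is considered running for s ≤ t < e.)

Gantt: | 200 0-4 | 201 4-5 | 202 5-9 | 203 9-13 | 204 13-17 | 205 17-21 | 200 21-25 | 202 25-29 | 203 29-30 | 204 30-34 | 205 34-38 | 202 38-40 | 204 40-42 | 205 42-43 |
Completion: 200=25  201=5  202=40  203=30  204=42  205=43
Turnaround (C−A): 200=25  201=5  202=40  203=30  204=42  205=43

203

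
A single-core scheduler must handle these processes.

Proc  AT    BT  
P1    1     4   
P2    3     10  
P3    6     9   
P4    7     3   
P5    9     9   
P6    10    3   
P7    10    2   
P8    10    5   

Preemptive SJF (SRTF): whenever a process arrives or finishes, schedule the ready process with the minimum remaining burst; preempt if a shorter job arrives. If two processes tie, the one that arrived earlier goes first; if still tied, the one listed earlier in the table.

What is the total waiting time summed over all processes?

Schedule: | idle 0-1 | P1 1-5 | P2 5-7 | P4 7-10 | P7 10-12 | P6 12-15 | P8 15-20 | P2 20-28 | P3 28-37 | P5 37-46 |
Completion: P1=5  P2=28  P3=37  P4=10  P5=46  P6=15  P7=12  P8=20
Turnaround (C−A): P1=4  P2=25  P3=31  P4=3  P5=37  P6=5  P7=2  P8=10
Waiting = turnaround − burst: P1=0, P2=15, P3=22, P4=0, P5=28, P6=2, P7=0, P8=5
Total waiting = 0 + 15 + 22 + 0 + 28 + 2 + 0 + 5 = 72

72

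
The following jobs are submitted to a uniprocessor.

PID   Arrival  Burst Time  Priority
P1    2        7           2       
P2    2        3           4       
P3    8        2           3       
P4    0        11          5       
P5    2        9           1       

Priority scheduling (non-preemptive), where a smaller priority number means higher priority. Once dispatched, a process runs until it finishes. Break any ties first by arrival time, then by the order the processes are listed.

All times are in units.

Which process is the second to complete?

Schedule: | P4 0-11 | P5 11-20 | P1 20-27 | P3 27-29 | P2 29-32 |
Completion: P1=27  P2=32  P3=29  P4=11  P5=20
Turnaround (C−A): P1=25  P2=30  P3=21  P4=11  P5=18
Finish order: P4 → P5 → P1 → P3 → P2

P5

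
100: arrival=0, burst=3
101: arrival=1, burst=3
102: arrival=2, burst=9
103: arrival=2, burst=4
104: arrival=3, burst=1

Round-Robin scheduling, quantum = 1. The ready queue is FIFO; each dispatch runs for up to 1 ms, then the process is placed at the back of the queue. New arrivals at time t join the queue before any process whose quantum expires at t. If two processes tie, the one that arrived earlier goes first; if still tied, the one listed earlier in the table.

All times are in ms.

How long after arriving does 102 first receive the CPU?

1

Timeline: | 100 0-1 | 101 1-2 | 100 2-3 | 102 3-4 | 103 4-5 | 101 5-6 | 104 6-7 | 100 7-8 | 102 8-9 | 103 9-10 | 101 10-11 | 102 11-12 | 103 12-13 | 102 13-14 | 103 14-15 | 102 15-20 |
Completion: 100=8  101=11  102=20  103=15  104=7
Turnaround (C−A): 100=8  101=10  102=18  103=13  104=4
Response(102) = first start − arrival = 3 − 2 = 1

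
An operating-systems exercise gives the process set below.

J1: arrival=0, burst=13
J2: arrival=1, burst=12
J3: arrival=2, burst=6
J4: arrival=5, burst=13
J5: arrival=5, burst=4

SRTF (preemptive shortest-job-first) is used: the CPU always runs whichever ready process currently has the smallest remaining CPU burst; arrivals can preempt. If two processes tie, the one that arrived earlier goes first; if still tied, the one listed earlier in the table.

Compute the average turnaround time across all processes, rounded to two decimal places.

22.60

Timeline: | J1 0-2 | J3 2-8 | J5 8-12 | J1 12-23 | J2 23-35 | J4 35-48 |
Completion: J1=23  J2=35  J3=8  J4=48  J5=12
Turnaround times: J1=23, J2=34, J3=6, J4=43, J5=7
Average turnaround = (23+34+6+43+7) / 5 = 113/5 = 22.60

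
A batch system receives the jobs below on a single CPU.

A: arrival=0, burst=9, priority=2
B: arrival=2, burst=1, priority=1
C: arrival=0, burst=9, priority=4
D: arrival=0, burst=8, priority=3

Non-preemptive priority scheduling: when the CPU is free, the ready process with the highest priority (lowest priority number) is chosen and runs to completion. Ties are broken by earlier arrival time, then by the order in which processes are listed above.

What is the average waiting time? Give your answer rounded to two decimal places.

8.75

Gantt: | A 0-9 | B 9-10 | D 10-18 | C 18-27 |
Completion: A=9  B=10  C=27  D=18
Turnaround (C−A): A=9  B=8  C=27  D=18
Waiting times: A=0, B=7, C=18, D=10
Average waiting = (0+7+18+10) / 4 = 35/4 = 8.75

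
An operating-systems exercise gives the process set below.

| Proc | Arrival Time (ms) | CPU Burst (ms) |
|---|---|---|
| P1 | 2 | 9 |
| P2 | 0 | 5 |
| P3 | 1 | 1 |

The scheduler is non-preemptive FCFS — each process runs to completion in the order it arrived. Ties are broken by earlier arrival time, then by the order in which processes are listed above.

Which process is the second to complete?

P3

Timeline: | P2 0-5 | P3 5-6 | P1 6-15 |
Completion: P1=15  P2=5  P3=6
Turnaround (C−A): P1=13  P2=5  P3=5
Finish order: P2 → P3 → P1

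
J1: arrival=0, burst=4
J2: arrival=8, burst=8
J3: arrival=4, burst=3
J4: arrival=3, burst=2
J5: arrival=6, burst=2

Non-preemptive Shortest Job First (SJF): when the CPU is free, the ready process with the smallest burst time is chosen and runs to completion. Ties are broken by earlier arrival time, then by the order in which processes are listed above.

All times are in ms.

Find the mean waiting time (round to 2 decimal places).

1.60

Timeline: | J1 0-4 | J4 4-6 | J5 6-8 | J3 8-11 | J2 11-19 |
Completion: J1=4  J2=19  J3=11  J4=6  J5=8
Turnaround (C−A): J1=4  J2=11  J3=7  J4=3  J5=2
Waiting times: J1=0, J2=3, J3=4, J4=1, J5=0
Average waiting = (0+3+4+1+0) / 5 = 8/5 = 1.60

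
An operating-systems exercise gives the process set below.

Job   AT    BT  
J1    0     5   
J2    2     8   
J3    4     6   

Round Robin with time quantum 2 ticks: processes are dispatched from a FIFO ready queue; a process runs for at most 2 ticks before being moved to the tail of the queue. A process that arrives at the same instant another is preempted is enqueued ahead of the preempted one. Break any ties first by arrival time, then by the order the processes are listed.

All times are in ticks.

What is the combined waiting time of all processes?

Gantt: | J1 0-2 | J2 2-4 | J1 4-6 | J3 6-8 | J2 8-10 | J1 10-11 | J3 11-13 | J2 13-15 | J3 15-17 | J2 17-19 |
Completion: J1=11  J2=19  J3=17
Waiting = turnaround − burst: J1=6, J2=9, J3=7
Total waiting = 6 + 9 + 7 = 22

22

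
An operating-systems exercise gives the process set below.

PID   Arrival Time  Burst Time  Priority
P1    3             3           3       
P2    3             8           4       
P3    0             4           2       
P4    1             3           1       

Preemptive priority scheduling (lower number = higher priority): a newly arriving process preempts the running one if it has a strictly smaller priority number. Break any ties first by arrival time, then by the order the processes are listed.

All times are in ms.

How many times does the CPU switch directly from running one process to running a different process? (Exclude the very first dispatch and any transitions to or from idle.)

Schedule: | P3 0-1 | P4 1-4 | P3 4-7 | P1 7-10 | P2 10-18 |
Completion: P1=10  P2=18  P3=7  P4=4
Turnaround (C−A): P1=7  P2=15  P3=7  P4=3

4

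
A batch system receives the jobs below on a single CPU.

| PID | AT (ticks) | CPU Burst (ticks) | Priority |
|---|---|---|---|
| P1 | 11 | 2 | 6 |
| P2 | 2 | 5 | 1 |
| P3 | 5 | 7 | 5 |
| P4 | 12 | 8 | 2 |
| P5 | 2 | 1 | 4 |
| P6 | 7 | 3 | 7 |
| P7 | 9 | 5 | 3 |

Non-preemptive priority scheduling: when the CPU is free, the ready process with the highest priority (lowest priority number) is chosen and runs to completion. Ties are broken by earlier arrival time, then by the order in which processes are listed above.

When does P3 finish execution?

Schedule: | idle 0-2 | P2 2-7 | P5 7-8 | P3 8-15 | P4 15-23 | P7 23-28 | P1 28-30 | P6 30-33 |
Completion: P1=30  P2=7  P3=15  P4=23  P5=8  P6=33  P7=28

15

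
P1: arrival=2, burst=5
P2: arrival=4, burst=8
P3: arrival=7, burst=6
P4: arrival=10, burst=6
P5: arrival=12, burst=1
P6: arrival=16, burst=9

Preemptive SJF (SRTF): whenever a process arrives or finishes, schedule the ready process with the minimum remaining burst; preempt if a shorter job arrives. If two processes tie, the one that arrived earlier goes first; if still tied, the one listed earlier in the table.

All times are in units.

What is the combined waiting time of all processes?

Gantt: | idle 0-2 | P1 2-7 | P3 7-13 | P5 13-14 | P4 14-20 | P2 20-28 | P6 28-37 |
Completion: P1=7  P2=28  P3=13  P4=20  P5=14  P6=37
Turnaround (C−A): P1=5  P2=24  P3=6  P4=10  P5=2  P6=21
Waiting = turnaround − burst: P1=0, P2=16, P3=0, P4=4, P5=1, P6=12
Total waiting = 0 + 16 + 0 + 4 + 1 + 12 = 33

33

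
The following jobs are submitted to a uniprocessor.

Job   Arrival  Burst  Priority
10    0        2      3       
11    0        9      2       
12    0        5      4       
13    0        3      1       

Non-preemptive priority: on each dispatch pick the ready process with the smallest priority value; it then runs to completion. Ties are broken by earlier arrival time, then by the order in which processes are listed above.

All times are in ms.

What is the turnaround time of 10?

Gantt: | 13 0-3 | 11 3-12 | 10 12-14 | 12 14-19 |
Completion: 10=14  11=12  12=19  13=3
Turnaround (C−A): 10=14  11=12  12=19  13=3
Turnaround(10) = completion − arrival = 14 − 0 = 14

14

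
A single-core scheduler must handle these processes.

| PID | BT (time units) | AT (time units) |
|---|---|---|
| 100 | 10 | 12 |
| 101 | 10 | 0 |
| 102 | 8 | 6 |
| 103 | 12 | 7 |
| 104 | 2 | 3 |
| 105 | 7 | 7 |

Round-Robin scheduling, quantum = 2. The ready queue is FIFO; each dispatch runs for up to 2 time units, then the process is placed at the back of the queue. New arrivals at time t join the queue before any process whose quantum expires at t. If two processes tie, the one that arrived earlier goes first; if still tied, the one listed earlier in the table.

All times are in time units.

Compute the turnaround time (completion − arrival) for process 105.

34

Gantt: | 101 0-4 | 104 4-6 | 101 6-8 | 102 8-10 | 103 10-12 | 105 12-14 | 101 14-16 | 102 16-18 | 100 18-20 | 103 20-22 | 105 22-24 | 101 24-26 | 102 26-28 | 100 28-30 | 103 30-32 | 105 32-34 | 102 34-36 | 100 36-38 | 103 38-40 | 105 40-41 | 100 41-43 | 103 43-45 | 100 45-47 | 103 47-49 |
Completion: 100=47  101=26  102=36  103=49  104=6  105=41
Turnaround (C−A): 100=35  101=26  102=30  103=42  104=3  105=34
Turnaround(105) = completion − arrival = 41 − 7 = 34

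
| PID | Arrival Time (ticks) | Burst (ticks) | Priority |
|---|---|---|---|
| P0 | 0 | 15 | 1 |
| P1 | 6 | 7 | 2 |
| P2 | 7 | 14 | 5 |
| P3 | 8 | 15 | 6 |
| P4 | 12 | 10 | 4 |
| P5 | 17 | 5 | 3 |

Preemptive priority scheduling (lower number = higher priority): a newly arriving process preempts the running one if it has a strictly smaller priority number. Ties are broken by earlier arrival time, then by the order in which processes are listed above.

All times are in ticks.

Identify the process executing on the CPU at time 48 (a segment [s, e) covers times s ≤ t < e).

P2

Gantt: | P0 0-15 | P1 15-22 | P5 22-27 | P4 27-37 | P2 37-51 | P3 51-66 |
Completion: P0=15  P1=22  P2=51  P3=66  P4=37  P5=27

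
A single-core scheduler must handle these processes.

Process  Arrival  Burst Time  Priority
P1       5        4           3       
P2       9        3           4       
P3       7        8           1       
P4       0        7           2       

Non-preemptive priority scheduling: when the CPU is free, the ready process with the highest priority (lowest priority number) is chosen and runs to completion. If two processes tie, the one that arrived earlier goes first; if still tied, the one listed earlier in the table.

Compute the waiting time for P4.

Schedule: | P4 0-7 | P3 7-15 | P1 15-19 | P2 19-22 |
Completion: P1=19  P2=22  P3=15  P4=7
Turnaround (C−A): P1=14  P2=13  P3=8  P4=7
Waiting(P4) = turnaround − burst = 7 − 7 = 0

0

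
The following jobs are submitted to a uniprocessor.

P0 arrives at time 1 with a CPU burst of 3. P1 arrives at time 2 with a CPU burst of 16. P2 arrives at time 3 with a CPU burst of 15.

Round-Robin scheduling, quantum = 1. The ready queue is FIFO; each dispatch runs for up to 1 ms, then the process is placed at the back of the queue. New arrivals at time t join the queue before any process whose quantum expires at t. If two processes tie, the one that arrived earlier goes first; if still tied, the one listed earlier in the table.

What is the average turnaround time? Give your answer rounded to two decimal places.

23.33

Gantt: | idle 0-1 | P0 1-2 | P1 2-3 | P0 3-4 | P2 4-5 | P1 5-6 | P0 6-7 | P2 7-8 | P1 8-9 | P2 9-10 | P1 10-11 | P2 11-12 | P1 12-13 | P2 13-14 | P1 14-15 | P2 15-16 | P1 16-17 | P2 17-18 | P1 18-19 | P2 19-20 | P1 20-21 | P2 21-22 | P1 22-23 | P2 23-24 | P1 24-25 | P2 25-26 | P1 26-27 | P2 27-28 | P1 28-29 | P2 29-30 | P1 30-31 | P2 31-32 | P1 32-33 | P2 33-34 | P1 34-35 |
Completion: P0=7  P1=35  P2=34
Turnaround (C−A): P0=6  P1=33  P2=31
Turnaround times: P0=6, P1=33, P2=31
Average turnaround = (6+33+31) / 3 = 70/3 = 23.33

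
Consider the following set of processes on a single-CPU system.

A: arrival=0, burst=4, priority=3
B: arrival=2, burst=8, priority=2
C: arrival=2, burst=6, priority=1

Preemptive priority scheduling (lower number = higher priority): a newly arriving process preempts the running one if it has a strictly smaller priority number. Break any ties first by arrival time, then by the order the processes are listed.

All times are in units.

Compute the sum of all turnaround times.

Schedule: | A 0-2 | C 2-8 | B 8-16 | A 16-18 |
Completion: A=18  B=16  C=8
Turnaround = completion − arrival: A=18, B=14, C=6
Total turnaround = 18 + 14 + 6 = 38

38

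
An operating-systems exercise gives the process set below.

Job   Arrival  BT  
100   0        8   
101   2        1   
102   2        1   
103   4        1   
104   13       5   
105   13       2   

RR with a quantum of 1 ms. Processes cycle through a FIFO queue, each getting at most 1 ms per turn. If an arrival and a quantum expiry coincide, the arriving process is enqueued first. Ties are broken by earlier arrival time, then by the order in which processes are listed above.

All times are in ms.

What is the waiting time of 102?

1

Gantt: | 100 0-2 | 101 2-3 | 102 3-4 | 100 4-5 | 103 5-6 | 100 6-11 | idle 11-13 | 104 13-14 | 105 14-15 | 104 15-16 | 105 16-17 | 104 17-20 |
Completion: 100=11  101=3  102=4  103=6  104=20  105=17
Waiting(102) = turnaround − burst = 2 − 1 = 1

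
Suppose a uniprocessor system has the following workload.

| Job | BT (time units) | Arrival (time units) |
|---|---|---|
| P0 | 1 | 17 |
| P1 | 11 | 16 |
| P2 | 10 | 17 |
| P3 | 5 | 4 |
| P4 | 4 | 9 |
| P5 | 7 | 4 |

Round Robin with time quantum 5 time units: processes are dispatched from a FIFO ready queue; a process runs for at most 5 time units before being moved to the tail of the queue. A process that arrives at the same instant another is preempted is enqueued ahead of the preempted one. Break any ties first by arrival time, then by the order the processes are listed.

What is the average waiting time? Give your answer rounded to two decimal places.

8.50

Gantt: | idle 0-4 | P3 4-9 | P5 9-14 | P4 14-18 | P5 18-20 | P1 20-25 | P0 25-26 | P2 26-31 | P1 31-36 | P2 36-41 | P1 41-42 |
Completion: P0=26  P1=42  P2=41  P3=9  P4=18  P5=20
Turnaround (C−A): P0=9  P1=26  P2=24  P3=5  P4=9  P5=16
Waiting times: P0=8, P1=15, P2=14, P3=0, P4=5, P5=9
Average waiting = (8+15+14+0+5+9) / 6 = 51/6 = 8.50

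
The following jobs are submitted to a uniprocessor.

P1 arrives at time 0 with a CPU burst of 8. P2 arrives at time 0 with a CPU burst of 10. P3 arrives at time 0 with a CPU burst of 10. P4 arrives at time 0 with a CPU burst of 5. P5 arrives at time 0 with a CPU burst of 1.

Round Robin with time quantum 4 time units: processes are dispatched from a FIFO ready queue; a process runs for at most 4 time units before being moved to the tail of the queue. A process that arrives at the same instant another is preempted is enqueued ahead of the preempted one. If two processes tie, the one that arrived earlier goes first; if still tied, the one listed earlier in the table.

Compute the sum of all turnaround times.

134

Schedule: | P1 0-4 | P2 4-8 | P3 8-12 | P4 12-16 | P5 16-17 | P1 17-21 | P2 21-25 | P3 25-29 | P4 29-30 | P2 30-32 | P3 32-34 |
Completion: P1=21  P2=32  P3=34  P4=30  P5=17
Turnaround = completion − arrival: P1=21, P2=32, P3=34, P4=30, P5=17
Total turnaround = 21 + 32 + 34 + 30 + 17 = 134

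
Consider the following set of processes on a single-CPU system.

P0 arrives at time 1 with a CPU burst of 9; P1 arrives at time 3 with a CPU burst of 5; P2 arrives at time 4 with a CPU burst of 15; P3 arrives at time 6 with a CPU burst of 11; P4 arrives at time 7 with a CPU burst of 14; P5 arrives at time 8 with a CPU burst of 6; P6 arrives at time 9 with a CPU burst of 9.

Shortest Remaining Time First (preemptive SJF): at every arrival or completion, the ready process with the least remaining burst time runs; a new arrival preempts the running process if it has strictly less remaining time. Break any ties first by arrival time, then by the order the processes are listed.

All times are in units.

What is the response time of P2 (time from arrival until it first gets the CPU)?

51

Gantt: | idle 0-1 | P0 1-3 | P1 3-8 | P5 8-14 | P0 14-21 | P6 21-30 | P3 30-41 | P4 41-55 | P2 55-70 |
Completion: P0=21  P1=8  P2=70  P3=41  P4=55  P5=14  P6=30
Response(P2) = first start − arrival = 55 − 4 = 51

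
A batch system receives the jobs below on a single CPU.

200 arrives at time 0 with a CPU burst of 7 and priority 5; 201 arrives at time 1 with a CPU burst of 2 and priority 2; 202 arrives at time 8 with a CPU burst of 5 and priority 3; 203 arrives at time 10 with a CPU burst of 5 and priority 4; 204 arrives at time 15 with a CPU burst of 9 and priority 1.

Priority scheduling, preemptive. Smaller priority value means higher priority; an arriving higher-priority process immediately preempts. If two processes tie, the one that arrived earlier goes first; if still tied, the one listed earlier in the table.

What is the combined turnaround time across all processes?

61

Gantt: | 200 0-1 | 201 1-3 | 200 3-8 | 202 8-13 | 203 13-15 | 204 15-24 | 203 24-27 | 200 27-28 |
Completion: 200=28  201=3  202=13  203=27  204=24
Turnaround = completion − arrival: 200=28, 201=2, 202=5, 203=17, 204=9
Total turnaround = 28 + 2 + 5 + 17 + 9 = 61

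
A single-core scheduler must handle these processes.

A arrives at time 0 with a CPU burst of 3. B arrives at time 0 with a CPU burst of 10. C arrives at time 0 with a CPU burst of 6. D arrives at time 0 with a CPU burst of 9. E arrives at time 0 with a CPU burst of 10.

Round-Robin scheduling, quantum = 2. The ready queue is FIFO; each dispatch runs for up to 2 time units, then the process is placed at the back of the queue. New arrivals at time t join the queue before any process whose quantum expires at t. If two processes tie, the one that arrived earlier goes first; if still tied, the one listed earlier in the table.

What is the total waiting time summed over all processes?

105

Timeline: | A 0-2 | B 2-4 | C 4-6 | D 6-8 | E 8-10 | A 10-11 | B 11-13 | C 13-15 | D 15-17 | E 17-19 | B 19-21 | C 21-23 | D 23-25 | E 25-27 | B 27-29 | D 29-31 | E 31-33 | B 33-35 | D 35-36 | E 36-38 |
Completion: A=11  B=35  C=23  D=36  E=38
Waiting = turnaround − burst: A=8, B=25, C=17, D=27, E=28
Total waiting = 8 + 25 + 17 + 27 + 28 = 105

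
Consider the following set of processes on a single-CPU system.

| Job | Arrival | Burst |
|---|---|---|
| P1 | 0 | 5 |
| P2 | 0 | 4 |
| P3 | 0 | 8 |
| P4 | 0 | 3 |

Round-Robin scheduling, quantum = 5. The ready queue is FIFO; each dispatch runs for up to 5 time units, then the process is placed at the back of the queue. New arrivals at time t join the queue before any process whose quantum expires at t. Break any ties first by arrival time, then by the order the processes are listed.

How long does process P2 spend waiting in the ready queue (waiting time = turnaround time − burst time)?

Schedule: | P1 0-5 | P2 5-9 | P3 9-14 | P4 14-17 | P3 17-20 |
Completion: P1=5  P2=9  P3=20  P4=17
Waiting(P2) = turnaround − burst = 9 − 4 = 5

5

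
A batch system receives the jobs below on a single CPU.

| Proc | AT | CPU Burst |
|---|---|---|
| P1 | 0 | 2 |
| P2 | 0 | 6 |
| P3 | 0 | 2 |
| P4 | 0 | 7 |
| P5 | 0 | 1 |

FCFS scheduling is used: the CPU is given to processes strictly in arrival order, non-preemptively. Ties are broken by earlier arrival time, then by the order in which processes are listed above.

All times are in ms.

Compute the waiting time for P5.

Timeline: | P1 0-2 | P2 2-8 | P3 8-10 | P4 10-17 | P5 17-18 |
Completion: P1=2  P2=8  P3=10  P4=17  P5=18
Turnaround (C−A): P1=2  P2=8  P3=10  P4=17  P5=18
Waiting(P5) = turnaround − burst = 18 − 1 = 17

17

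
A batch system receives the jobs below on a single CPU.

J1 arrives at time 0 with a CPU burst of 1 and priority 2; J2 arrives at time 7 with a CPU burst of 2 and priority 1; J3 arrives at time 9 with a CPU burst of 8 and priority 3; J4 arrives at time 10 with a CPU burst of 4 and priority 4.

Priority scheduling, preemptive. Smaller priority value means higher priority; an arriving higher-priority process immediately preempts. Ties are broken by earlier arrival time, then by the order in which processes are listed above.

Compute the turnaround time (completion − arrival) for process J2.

Schedule: | J1 0-1 | idle 1-7 | J2 7-9 | J3 9-17 | J4 17-21 |
Completion: J1=1  J2=9  J3=17  J4=21
Turnaround (C−A): J1=1  J2=2  J3=8  J4=11
Turnaround(J2) = completion − arrival = 9 − 7 = 2

2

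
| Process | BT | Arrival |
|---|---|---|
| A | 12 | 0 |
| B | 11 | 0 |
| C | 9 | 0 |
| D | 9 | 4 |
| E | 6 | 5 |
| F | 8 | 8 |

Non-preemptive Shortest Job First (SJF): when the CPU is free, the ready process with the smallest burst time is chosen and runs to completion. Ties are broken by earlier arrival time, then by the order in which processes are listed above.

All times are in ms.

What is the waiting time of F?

Gantt: | C 0-9 | E 9-15 | F 15-23 | D 23-32 | B 32-43 | A 43-55 |
Completion: A=55  B=43  C=9  D=32  E=15  F=23
Waiting(F) = turnaround − burst = 15 − 8 = 7

7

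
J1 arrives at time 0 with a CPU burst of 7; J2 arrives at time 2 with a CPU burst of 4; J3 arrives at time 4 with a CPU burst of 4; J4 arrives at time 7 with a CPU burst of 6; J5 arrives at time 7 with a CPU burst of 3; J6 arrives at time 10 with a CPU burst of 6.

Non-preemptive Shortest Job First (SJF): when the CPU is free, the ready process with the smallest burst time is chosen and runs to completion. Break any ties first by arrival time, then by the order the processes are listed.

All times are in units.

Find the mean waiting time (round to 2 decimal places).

7.17

Timeline: | J1 0-7 | J5 7-10 | J2 10-14 | J3 14-18 | J4 18-24 | J6 24-30 |
Completion: J1=7  J2=14  J3=18  J4=24  J5=10  J6=30
Turnaround (C−A): J1=7  J2=12  J3=14  J4=17  J5=3  J6=20
Waiting times: J1=0, J2=8, J3=10, J4=11, J5=0, J6=14
Average waiting = (0+8+10+11+0+14) / 6 = 43/6 = 7.17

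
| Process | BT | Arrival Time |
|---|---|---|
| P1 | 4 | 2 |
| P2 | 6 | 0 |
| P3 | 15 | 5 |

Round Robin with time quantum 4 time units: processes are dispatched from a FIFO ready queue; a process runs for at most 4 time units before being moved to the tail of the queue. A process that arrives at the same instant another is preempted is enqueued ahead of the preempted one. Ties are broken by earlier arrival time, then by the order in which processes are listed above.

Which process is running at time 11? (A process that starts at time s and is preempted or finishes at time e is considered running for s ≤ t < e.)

Schedule: | P2 0-4 | P1 4-8 | P2 8-10 | P3 10-25 |
Completion: P1=8  P2=10  P3=25

P3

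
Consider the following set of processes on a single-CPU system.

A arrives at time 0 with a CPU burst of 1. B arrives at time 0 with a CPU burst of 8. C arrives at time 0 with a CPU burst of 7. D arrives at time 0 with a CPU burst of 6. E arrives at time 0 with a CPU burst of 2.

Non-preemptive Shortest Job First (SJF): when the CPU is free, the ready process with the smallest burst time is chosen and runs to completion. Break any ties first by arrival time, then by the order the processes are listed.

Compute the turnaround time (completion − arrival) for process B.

Timeline: | A 0-1 | E 1-3 | D 3-9 | C 9-16 | B 16-24 |
Completion: A=1  B=24  C=16  D=9  E=3
Turnaround (C−A): A=1  B=24  C=16  D=9  E=3
Turnaround(B) = completion − arrival = 24 − 0 = 24

24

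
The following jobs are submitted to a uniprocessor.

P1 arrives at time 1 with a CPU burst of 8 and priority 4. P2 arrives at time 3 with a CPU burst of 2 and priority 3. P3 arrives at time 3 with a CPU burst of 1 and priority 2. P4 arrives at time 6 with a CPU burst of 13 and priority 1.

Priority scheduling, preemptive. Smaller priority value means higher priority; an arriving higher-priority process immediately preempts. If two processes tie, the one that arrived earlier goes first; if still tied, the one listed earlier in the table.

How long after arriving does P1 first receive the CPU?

0

Gantt: | idle 0-1 | P1 1-3 | P3 3-4 | P2 4-6 | P4 6-19 | P1 19-25 |
Completion: P1=25  P2=6  P3=4  P4=19
Response(P1) = first start − arrival = 1 − 1 = 0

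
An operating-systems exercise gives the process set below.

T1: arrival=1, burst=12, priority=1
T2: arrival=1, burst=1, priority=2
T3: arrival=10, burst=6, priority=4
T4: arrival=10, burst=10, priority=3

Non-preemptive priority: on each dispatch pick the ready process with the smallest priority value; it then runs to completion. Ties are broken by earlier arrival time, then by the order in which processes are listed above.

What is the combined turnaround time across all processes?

59

Schedule: | idle 0-1 | T1 1-13 | T2 13-14 | T4 14-24 | T3 24-30 |
Completion: T1=13  T2=14  T3=30  T4=24
Turnaround = completion − arrival: T1=12, T2=13, T3=20, T4=14
Total turnaround = 12 + 13 + 20 + 14 = 59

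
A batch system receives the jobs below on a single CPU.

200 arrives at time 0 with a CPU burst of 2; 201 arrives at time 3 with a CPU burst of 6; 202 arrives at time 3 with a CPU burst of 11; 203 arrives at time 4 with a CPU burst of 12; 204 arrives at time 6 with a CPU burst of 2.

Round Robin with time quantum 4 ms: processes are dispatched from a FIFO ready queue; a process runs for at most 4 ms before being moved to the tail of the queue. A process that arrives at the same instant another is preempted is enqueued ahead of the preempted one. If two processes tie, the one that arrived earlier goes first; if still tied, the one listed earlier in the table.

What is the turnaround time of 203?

30

Schedule: | 200 0-2 | idle 2-3 | 201 3-7 | 202 7-11 | 203 11-15 | 204 15-17 | 201 17-19 | 202 19-23 | 203 23-27 | 202 27-30 | 203 30-34 |
Completion: 200=2  201=19  202=30  203=34  204=17
Turnaround(203) = completion − arrival = 34 − 4 = 30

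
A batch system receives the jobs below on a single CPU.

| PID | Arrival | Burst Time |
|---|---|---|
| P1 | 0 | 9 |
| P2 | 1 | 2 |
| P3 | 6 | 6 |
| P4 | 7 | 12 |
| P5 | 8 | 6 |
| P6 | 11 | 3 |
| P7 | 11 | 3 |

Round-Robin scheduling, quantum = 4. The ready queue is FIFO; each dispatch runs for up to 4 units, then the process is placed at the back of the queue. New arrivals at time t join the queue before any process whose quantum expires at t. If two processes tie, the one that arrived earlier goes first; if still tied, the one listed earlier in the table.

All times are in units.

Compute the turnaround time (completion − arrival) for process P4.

Schedule: | P1 0-4 | P2 4-6 | P1 6-10 | P3 10-14 | P4 14-18 | P5 18-22 | P1 22-23 | P6 23-26 | P7 26-29 | P3 29-31 | P4 31-35 | P5 35-37 | P4 37-41 |
Completion: P1=23  P2=6  P3=31  P4=41  P5=37  P6=26  P7=29
Turnaround (C−A): P1=23  P2=5  P3=25  P4=34  P5=29  P6=15  P7=18
Turnaround(P4) = completion − arrival = 41 − 7 = 34

34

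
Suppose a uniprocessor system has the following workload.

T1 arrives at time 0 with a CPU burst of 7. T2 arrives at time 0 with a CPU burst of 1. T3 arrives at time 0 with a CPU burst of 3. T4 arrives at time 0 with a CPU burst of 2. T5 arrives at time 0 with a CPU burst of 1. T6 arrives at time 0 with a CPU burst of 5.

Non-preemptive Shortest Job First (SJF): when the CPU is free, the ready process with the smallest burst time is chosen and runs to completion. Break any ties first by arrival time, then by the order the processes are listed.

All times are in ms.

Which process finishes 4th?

T3

Timeline: | T2 0-1 | T5 1-2 | T4 2-4 | T3 4-7 | T6 7-12 | T1 12-19 |
Completion: T1=19  T2=1  T3=7  T4=4  T5=2  T6=12
Finish order: T2 → T5 → T4 → T3 → T6 → T1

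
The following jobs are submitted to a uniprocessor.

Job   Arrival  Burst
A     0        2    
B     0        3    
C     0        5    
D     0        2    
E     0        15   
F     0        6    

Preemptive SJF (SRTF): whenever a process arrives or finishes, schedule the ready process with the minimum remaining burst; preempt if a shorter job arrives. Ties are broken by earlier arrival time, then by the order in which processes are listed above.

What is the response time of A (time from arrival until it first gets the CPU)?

Timeline: | A 0-2 | D 2-4 | B 4-7 | C 7-12 | F 12-18 | E 18-33 |
Completion: A=2  B=7  C=12  D=4  E=33  F=18
Turnaround (C−A): A=2  B=7  C=12  D=4  E=33  F=18
Response(A) = first start − arrival = 0 − 0 = 0

0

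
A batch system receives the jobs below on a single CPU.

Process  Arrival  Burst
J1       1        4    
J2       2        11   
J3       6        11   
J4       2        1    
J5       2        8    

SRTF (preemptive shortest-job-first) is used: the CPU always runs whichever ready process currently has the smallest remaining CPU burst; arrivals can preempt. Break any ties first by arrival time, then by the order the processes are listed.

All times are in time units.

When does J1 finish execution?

6

Timeline: | idle 0-1 | J1 1-2 | J4 2-3 | J1 3-6 | J5 6-14 | J2 14-25 | J3 25-36 |
Completion: J1=6  J2=25  J3=36  J4=3  J5=14
Turnaround (C−A): J1=5  J2=23  J3=30  J4=1  J5=12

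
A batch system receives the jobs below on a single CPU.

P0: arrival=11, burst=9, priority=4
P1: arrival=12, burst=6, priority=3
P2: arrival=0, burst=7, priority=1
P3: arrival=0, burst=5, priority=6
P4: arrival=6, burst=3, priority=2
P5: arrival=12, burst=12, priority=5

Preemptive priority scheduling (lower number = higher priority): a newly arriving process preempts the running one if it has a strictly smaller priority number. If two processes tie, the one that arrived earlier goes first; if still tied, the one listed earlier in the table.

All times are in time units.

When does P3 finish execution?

Gantt: | P2 0-7 | P4 7-10 | P3 10-11 | P0 11-12 | P1 12-18 | P0 18-26 | P5 26-38 | P3 38-42 |
Completion: P0=26  P1=18  P2=7  P3=42  P4=10  P5=38

42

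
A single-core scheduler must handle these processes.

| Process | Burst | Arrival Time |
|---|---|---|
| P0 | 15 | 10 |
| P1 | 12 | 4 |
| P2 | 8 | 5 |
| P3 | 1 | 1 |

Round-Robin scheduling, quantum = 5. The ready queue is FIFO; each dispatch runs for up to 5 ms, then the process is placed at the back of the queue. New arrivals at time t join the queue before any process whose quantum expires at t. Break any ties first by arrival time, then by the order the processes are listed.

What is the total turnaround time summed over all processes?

Gantt: | idle 0-1 | P3 1-2 | idle 2-4 | P1 4-9 | P2 9-14 | P1 14-19 | P0 19-24 | P2 24-27 | P1 27-29 | P0 29-39 |
Completion: P0=39  P1=29  P2=27  P3=2
Turnaround = completion − arrival: P0=29, P1=25, P2=22, P3=1
Total turnaround = 29 + 25 + 22 + 1 = 77

77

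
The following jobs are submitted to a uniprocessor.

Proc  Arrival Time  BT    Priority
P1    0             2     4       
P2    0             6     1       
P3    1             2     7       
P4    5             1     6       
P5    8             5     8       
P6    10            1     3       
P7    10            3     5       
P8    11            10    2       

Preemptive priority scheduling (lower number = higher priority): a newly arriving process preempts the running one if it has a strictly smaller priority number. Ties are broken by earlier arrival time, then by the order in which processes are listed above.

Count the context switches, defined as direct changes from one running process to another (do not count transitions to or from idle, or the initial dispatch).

8

Timeline: | P2 0-6 | P1 6-8 | P4 8-9 | P3 9-10 | P6 10-11 | P8 11-21 | P7 21-24 | P3 24-25 | P5 25-30 |
Completion: P1=8  P2=6  P3=25  P4=9  P5=30  P6=11  P7=24  P8=21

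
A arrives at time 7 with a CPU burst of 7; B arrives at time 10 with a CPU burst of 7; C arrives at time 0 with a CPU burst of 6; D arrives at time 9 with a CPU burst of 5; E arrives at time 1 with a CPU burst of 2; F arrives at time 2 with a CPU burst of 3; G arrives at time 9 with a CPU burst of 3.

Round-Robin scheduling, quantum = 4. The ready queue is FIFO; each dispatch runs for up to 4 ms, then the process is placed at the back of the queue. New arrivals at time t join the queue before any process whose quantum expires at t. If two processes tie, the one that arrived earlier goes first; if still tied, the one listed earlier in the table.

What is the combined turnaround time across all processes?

102

Schedule: | C 0-4 | E 4-6 | F 6-9 | C 9-11 | A 11-15 | D 15-19 | G 19-22 | B 22-26 | A 26-29 | D 29-30 | B 30-33 |
Completion: A=29  B=33  C=11  D=30  E=6  F=9  G=22
Turnaround (C−A): A=22  B=23  C=11  D=21  E=5  F=7  G=13
Turnaround = completion − arrival: A=22, B=23, C=11, D=21, E=5, F=7, G=13
Total turnaround = 22 + 23 + 11 + 21 + 5 + 7 + 13 = 102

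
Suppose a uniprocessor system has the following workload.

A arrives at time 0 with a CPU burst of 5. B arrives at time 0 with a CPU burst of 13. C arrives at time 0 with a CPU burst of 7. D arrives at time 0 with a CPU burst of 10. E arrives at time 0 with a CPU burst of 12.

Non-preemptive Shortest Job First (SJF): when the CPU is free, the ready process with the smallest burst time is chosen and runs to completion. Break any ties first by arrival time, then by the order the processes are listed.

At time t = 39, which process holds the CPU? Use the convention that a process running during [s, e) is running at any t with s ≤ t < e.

B

Timeline: | A 0-5 | C 5-12 | D 12-22 | E 22-34 | B 34-47 |
Completion: A=5  B=47  C=12  D=22  E=34
Turnaround (C−A): A=5  B=47  C=12  D=22  E=34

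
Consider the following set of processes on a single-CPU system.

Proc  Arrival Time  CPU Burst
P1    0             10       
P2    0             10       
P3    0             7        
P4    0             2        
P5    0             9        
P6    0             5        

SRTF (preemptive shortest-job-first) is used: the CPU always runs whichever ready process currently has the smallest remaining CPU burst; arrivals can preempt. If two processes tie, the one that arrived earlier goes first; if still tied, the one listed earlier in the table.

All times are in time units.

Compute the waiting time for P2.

33

Schedule: | P4 0-2 | P6 2-7 | P3 7-14 | P5 14-23 | P1 23-33 | P2 33-43 |
Completion: P1=33  P2=43  P3=14  P4=2  P5=23  P6=7
Turnaround (C−A): P1=33  P2=43  P3=14  P4=2  P5=23  P6=7
Waiting(P2) = turnaround − burst = 43 − 10 = 33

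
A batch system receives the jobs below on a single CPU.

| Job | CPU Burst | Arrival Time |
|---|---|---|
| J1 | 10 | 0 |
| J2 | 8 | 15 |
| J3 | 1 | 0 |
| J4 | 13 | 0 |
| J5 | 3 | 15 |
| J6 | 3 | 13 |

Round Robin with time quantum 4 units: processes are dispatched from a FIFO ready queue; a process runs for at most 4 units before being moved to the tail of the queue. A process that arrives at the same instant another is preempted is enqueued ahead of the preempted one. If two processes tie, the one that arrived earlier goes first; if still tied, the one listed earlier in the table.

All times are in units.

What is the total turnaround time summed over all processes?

108

Gantt: | J1 0-4 | J3 4-5 | J4 5-9 | J1 9-13 | J4 13-17 | J6 17-20 | J1 20-22 | J2 22-26 | J5 26-29 | J4 29-33 | J2 33-37 | J4 37-38 |
Completion: J1=22  J2=37  J3=5  J4=38  J5=29  J6=20
Turnaround = completion − arrival: J1=22, J2=22, J3=5, J4=38, J5=14, J6=7
Total turnaround = 22 + 22 + 5 + 38 + 14 + 7 = 108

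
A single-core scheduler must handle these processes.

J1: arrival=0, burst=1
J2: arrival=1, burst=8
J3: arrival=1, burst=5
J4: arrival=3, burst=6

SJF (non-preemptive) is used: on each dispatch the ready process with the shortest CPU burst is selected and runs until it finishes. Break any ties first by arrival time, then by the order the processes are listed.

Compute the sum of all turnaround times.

34

Schedule: | J1 0-1 | J3 1-6 | J4 6-12 | J2 12-20 |
Completion: J1=1  J2=20  J3=6  J4=12
Turnaround = completion − arrival: J1=1, J2=19, J3=5, J4=9
Total turnaround = 1 + 19 + 5 + 9 = 34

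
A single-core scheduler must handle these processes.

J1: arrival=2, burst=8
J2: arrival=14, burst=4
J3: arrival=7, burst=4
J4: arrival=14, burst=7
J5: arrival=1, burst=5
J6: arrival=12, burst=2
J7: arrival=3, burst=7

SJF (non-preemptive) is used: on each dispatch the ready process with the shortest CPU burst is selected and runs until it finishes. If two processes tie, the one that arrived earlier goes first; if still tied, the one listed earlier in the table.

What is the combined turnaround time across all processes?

Schedule: | idle 0-1 | J5 1-6 | J7 6-13 | J6 13-15 | J3 15-19 | J2 19-23 | J4 23-30 | J1 30-38 |
Completion: J1=38  J2=23  J3=19  J4=30  J5=6  J6=15  J7=13
Turnaround (C−A): J1=36  J2=9  J3=12  J4=16  J5=5  J6=3  J7=10
Turnaround = completion − arrival: J1=36, J2=9, J3=12, J4=16, J5=5, J6=3, J7=10
Total turnaround = 36 + 9 + 12 + 16 + 5 + 3 + 10 = 91

91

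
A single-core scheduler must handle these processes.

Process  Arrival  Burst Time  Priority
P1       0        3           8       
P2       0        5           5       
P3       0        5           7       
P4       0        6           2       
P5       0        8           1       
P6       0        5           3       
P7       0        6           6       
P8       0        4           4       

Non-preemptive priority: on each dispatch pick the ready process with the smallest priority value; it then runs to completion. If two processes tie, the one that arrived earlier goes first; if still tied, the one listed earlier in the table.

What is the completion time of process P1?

Schedule: | P5 0-8 | P4 8-14 | P6 14-19 | P8 19-23 | P2 23-28 | P7 28-34 | P3 34-39 | P1 39-42 |
Completion: P1=42  P2=28  P3=39  P4=14  P5=8  P6=19  P7=34  P8=23
Turnaround (C−A): P1=42  P2=28  P3=39  P4=14  P5=8  P6=19  P7=34  P8=23

42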